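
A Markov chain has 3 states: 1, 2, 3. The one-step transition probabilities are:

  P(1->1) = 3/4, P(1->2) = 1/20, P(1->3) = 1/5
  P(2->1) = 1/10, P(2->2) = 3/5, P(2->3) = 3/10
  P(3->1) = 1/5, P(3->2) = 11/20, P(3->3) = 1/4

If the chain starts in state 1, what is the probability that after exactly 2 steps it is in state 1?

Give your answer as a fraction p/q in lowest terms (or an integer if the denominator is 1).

Computing P^2 by repeated multiplication:
P^1 =
  1: [3/4, 1/20, 1/5]
  2: [1/10, 3/5, 3/10]
  3: [1/5, 11/20, 1/4]
P^2 =
  1: [243/400, 71/400, 43/200]
  2: [39/200, 53/100, 11/40]
  3: [51/200, 191/400, 107/400]

(P^2)[1 -> 1] = 243/400

Answer: 243/400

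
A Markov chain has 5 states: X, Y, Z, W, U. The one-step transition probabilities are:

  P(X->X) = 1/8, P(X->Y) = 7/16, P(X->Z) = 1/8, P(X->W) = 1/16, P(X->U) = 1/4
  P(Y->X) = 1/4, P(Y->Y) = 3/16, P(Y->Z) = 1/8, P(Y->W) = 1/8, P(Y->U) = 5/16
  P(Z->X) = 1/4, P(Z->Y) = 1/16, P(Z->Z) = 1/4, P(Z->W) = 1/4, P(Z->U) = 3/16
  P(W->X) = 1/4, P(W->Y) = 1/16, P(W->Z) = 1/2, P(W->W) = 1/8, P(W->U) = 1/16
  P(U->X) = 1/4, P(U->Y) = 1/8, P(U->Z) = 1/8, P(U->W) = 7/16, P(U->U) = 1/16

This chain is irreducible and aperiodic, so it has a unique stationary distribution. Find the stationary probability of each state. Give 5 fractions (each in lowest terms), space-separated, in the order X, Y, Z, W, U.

The stationary distribution satisfies pi = pi * P, i.e.:
  pi_X = 1/8*pi_X + 1/4*pi_Y + 1/4*pi_Z + 1/4*pi_W + 1/4*pi_U
  pi_Y = 7/16*pi_X + 3/16*pi_Y + 1/16*pi_Z + 1/16*pi_W + 1/8*pi_U
  pi_Z = 1/8*pi_X + 1/8*pi_Y + 1/4*pi_Z + 1/2*pi_W + 1/8*pi_U
  pi_W = 1/16*pi_X + 1/8*pi_Y + 1/4*pi_Z + 1/8*pi_W + 7/16*pi_U
  pi_U = 1/4*pi_X + 5/16*pi_Y + 3/16*pi_Z + 1/16*pi_W + 1/16*pi_U
with normalization: pi_X + pi_Y + pi_Z + pi_W + pi_U = 1.

Using the first 4 balance equations plus normalization, the linear system A*pi = b is:
  [-7/8, 1/4, 1/4, 1/4, 1/4] . pi = 0
  [7/16, -13/16, 1/16, 1/16, 1/8] . pi = 0
  [1/8, 1/8, -3/4, 1/2, 1/8] . pi = 0
  [1/16, 1/8, 1/4, -7/8, 7/16] . pi = 0
  [1, 1, 1, 1, 1] . pi = 1

Solving yields:
  pi_X = 2/9
  pi_Y = 616/3435
  pi_Z = 311/1374
  pi_W = 803/4122
  pi_U = 203/1145

Verification (pi * P):
  2/9*1/8 + 616/3435*1/4 + 311/1374*1/4 + 803/4122*1/4 + 203/1145*1/4 = 2/9 = pi_X  (ok)
  2/9*7/16 + 616/3435*3/16 + 311/1374*1/16 + 803/4122*1/16 + 203/1145*1/8 = 616/3435 = pi_Y  (ok)
  2/9*1/8 + 616/3435*1/8 + 311/1374*1/4 + 803/4122*1/2 + 203/1145*1/8 = 311/1374 = pi_Z  (ok)
  2/9*1/16 + 616/3435*1/8 + 311/1374*1/4 + 803/4122*1/8 + 203/1145*7/16 = 803/4122 = pi_W  (ok)
  2/9*1/4 + 616/3435*5/16 + 311/1374*3/16 + 803/4122*1/16 + 203/1145*1/16 = 203/1145 = pi_U  (ok)

Answer: 2/9 616/3435 311/1374 803/4122 203/1145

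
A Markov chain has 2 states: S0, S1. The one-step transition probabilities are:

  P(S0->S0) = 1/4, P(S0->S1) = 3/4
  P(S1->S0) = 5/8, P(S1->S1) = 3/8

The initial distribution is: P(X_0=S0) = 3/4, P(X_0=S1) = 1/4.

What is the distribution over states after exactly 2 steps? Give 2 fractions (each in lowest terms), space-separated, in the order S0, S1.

Answer: 127/256 129/256

Derivation:
Propagating the distribution step by step (d_{t+1} = d_t * P):
d_0 = (S0=3/4, S1=1/4)
  d_1[S0] = 3/4*1/4 + 1/4*5/8 = 11/32
  d_1[S1] = 3/4*3/4 + 1/4*3/8 = 21/32
d_1 = (S0=11/32, S1=21/32)
  d_2[S0] = 11/32*1/4 + 21/32*5/8 = 127/256
  d_2[S1] = 11/32*3/4 + 21/32*3/8 = 129/256
d_2 = (S0=127/256, S1=129/256)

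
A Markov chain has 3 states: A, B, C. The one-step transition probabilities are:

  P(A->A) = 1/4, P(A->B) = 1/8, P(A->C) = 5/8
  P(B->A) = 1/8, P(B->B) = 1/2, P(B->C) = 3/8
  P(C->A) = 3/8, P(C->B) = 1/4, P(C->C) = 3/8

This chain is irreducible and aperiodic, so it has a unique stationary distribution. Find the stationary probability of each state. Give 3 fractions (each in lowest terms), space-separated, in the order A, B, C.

The stationary distribution satisfies pi = pi * P, i.e.:
  pi_A = 1/4*pi_A + 1/8*pi_B + 3/8*pi_C
  pi_B = 1/8*pi_A + 1/2*pi_B + 1/4*pi_C
  pi_C = 5/8*pi_A + 3/8*pi_B + 3/8*pi_C
with normalization: pi_A + pi_B + pi_C = 1.

Using the first 2 balance equations plus normalization, the linear system A*pi = b is:
  [-3/4, 1/8, 3/8] . pi = 0
  [1/8, -1/2, 1/4] . pi = 0
  [1, 1, 1] . pi = 1

Solving yields:
  pi_A = 7/26
  pi_B = 15/52
  pi_C = 23/52

Verification (pi * P):
  7/26*1/4 + 15/52*1/8 + 23/52*3/8 = 7/26 = pi_A  (ok)
  7/26*1/8 + 15/52*1/2 + 23/52*1/4 = 15/52 = pi_B  (ok)
  7/26*5/8 + 15/52*3/8 + 23/52*3/8 = 23/52 = pi_C  (ok)

Answer: 7/26 15/52 23/52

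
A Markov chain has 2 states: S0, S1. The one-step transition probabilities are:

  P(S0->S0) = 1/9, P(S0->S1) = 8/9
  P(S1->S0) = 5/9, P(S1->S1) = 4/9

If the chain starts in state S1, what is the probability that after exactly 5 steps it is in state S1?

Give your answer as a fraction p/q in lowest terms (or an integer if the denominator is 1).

Computing P^5 by repeated multiplication:
P^1 =
  S0: [1/9, 8/9]
  S1: [5/9, 4/9]
P^2 =
  S0: [41/81, 40/81]
  S1: [25/81, 56/81]
P^3 =
  S0: [241/729, 488/729]
  S1: [305/729, 424/729]
P^4 =
  S0: [2681/6561, 3880/6561]
  S1: [2425/6561, 4136/6561]
P^5 =
  S0: [22081/59049, 36968/59049]
  S1: [23105/59049, 35944/59049]

(P^5)[S1 -> S1] = 35944/59049

Answer: 35944/59049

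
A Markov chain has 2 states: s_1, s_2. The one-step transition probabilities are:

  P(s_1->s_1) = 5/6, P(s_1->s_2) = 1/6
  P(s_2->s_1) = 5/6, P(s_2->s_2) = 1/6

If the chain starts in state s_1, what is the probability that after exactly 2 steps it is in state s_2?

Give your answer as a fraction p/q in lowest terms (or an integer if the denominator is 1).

Computing P^2 by repeated multiplication:
P^1 =
  s_1: [5/6, 1/6]
  s_2: [5/6, 1/6]
P^2 =
  s_1: [5/6, 1/6]
  s_2: [5/6, 1/6]

(P^2)[s_1 -> s_2] = 1/6

Answer: 1/6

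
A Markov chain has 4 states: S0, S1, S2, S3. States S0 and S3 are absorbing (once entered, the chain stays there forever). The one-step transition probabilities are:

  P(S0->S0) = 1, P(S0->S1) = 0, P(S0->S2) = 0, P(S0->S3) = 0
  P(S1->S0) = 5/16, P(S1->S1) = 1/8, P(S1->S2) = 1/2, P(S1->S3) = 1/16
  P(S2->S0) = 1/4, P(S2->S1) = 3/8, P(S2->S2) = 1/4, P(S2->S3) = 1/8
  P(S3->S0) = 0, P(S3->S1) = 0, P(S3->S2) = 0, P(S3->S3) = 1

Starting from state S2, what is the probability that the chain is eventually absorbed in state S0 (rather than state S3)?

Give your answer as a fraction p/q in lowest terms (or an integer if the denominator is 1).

Let a_i = P(absorbed in S0 | start in state i).
Boundary conditions: a_S0 = 1, a_S3 = 0.
For each transient state i, a_i = sum_j P(i->j) * a_j:
  a_S1 = 5/16*a_S0 + 1/8*a_S1 + 1/2*a_S2 + 1/16*a_S3
  a_S2 = 1/4*a_S0 + 3/8*a_S1 + 1/4*a_S2 + 1/8*a_S3

Substituting a_S0 = 1 and a_S3 = 0, rearrange to (I - Q) a = r where r[i] = P(i -> S0):
  [7/8, -1/2] . (a_S1, a_S2) = 5/16
  [-3/8, 3/4] . (a_S1, a_S2) = 1/4

Solving yields:
  a_S1 = 23/30
  a_S2 = 43/60

Starting state is S2, so the absorption probability is a_S2 = 43/60.

Answer: 43/60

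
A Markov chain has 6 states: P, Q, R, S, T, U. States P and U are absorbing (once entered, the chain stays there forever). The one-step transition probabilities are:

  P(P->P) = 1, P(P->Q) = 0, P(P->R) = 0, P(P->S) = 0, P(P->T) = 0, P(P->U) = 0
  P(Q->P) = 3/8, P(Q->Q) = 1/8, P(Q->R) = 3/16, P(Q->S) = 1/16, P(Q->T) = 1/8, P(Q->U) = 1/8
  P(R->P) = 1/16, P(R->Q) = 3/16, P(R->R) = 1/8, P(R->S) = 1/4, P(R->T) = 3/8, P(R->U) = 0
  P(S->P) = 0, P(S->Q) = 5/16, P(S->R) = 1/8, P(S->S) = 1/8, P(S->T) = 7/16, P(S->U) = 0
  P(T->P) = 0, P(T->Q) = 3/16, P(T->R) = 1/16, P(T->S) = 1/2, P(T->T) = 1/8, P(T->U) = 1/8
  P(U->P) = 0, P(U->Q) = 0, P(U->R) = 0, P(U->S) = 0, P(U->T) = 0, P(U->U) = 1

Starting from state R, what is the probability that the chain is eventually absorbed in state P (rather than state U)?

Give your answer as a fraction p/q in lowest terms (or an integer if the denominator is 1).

Answer: 851/1389

Derivation:
Let a_i = P(absorbed in P | start in state i).
Boundary conditions: a_P = 1, a_U = 0.
For each transient state i, a_i = sum_j P(i->j) * a_j:
  a_Q = 3/8*a_P + 1/8*a_Q + 3/16*a_R + 1/16*a_S + 1/8*a_T + 1/8*a_U
  a_R = 1/16*a_P + 3/16*a_Q + 1/8*a_R + 1/4*a_S + 3/8*a_T + 0*a_U
  a_S = 0*a_P + 5/16*a_Q + 1/8*a_R + 1/8*a_S + 7/16*a_T + 0*a_U
  a_T = 0*a_P + 3/16*a_Q + 1/16*a_R + 1/2*a_S + 1/8*a_T + 1/8*a_U

Substituting a_P = 1 and a_U = 0, rearrange to (I - Q) a = r where r[i] = P(i -> P):
  [7/8, -3/16, -1/16, -1/8] . (a_Q, a_R, a_S, a_T) = 3/8
  [-3/16, 7/8, -1/4, -3/8] . (a_Q, a_R, a_S, a_T) = 1/16
  [-5/16, -1/8, 7/8, -7/16] . (a_Q, a_R, a_S, a_T) = 0
  [-3/16, -1/16, -1/2, 7/8] . (a_Q, a_R, a_S, a_T) = 0

Solving yields:
  a_Q = 10355/15279
  a_R = 851/1389
  a_S = 9071/15279
  a_T = 8071/15279

Starting state is R, so the absorption probability is a_R = 851/1389.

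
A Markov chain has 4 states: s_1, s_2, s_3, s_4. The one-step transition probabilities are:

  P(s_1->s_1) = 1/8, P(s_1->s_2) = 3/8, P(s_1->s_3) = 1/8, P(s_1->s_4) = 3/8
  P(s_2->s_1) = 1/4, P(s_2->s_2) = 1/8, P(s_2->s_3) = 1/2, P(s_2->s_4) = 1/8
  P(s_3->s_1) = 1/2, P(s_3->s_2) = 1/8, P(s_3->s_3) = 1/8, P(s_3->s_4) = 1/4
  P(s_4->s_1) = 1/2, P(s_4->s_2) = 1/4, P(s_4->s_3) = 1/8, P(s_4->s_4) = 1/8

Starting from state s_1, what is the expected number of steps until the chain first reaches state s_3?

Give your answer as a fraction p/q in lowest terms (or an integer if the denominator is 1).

Answer: 784/179

Derivation:
Let h_i = expected steps to first reach s_3 from state i.
Boundary: h_s_3 = 0.
First-step equations for the other states:
  h_s_1 = 1 + 1/8*h_s_1 + 3/8*h_s_2 + 1/8*h_s_3 + 3/8*h_s_4
  h_s_2 = 1 + 1/4*h_s_1 + 1/8*h_s_2 + 1/2*h_s_3 + 1/8*h_s_4
  h_s_4 = 1 + 1/2*h_s_1 + 1/4*h_s_2 + 1/8*h_s_3 + 1/8*h_s_4

Substituting h_s_3 = 0 and rearranging gives the linear system (I - Q) h = 1:
  [7/8, -3/8, -3/8] . (h_s_1, h_s_2, h_s_4) = 1
  [-1/4, 7/8, -1/8] . (h_s_1, h_s_2, h_s_4) = 1
  [-1/2, -1/4, 7/8] . (h_s_1, h_s_2, h_s_4) = 1

Solving yields:
  h_s_1 = 784/179
  h_s_2 = 544/179
  h_s_4 = 808/179

Starting state is s_1, so the expected hitting time is h_s_1 = 784/179.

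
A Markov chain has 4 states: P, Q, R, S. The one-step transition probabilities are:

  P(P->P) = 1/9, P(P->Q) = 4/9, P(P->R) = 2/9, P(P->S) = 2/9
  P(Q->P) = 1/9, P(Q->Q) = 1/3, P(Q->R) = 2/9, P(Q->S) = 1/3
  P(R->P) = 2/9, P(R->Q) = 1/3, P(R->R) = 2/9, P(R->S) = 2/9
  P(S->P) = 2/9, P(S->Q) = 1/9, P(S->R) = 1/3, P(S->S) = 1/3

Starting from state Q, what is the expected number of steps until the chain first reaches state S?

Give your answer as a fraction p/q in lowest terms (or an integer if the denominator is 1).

Let h_i = expected steps to first reach S from state i.
Boundary: h_S = 0.
First-step equations for the other states:
  h_P = 1 + 1/9*h_P + 4/9*h_Q + 2/9*h_R + 2/9*h_S
  h_Q = 1 + 1/9*h_P + 1/3*h_Q + 2/9*h_R + 1/3*h_S
  h_R = 1 + 2/9*h_P + 1/3*h_Q + 2/9*h_R + 2/9*h_S

Substituting h_S = 0 and rearranging gives the linear system (I - Q) h = 1:
  [8/9, -4/9, -2/9] . (h_P, h_Q, h_R) = 1
  [-1/9, 2/3, -2/9] . (h_P, h_Q, h_R) = 1
  [-2/9, -1/3, 7/9] . (h_P, h_Q, h_R) = 1

Solving yields:
  h_P = 405/107
  h_Q = 729/214
  h_R = 819/214

Starting state is Q, so the expected hitting time is h_Q = 729/214.

Answer: 729/214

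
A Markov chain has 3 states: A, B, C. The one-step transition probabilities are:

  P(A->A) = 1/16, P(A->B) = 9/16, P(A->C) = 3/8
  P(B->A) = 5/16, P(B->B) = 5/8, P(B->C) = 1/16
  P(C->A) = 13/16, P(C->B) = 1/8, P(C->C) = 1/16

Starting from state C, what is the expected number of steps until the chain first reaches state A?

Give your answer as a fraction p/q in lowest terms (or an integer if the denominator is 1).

Let h_i = expected steps to first reach A from state i.
Boundary: h_A = 0.
First-step equations for the other states:
  h_B = 1 + 5/16*h_A + 5/8*h_B + 1/16*h_C
  h_C = 1 + 13/16*h_A + 1/8*h_B + 1/16*h_C

Substituting h_A = 0 and rearranging gives the linear system (I - Q) h = 1:
  [3/8, -1/16] . (h_B, h_C) = 1
  [-1/8, 15/16] . (h_B, h_C) = 1

Solving yields:
  h_B = 32/11
  h_C = 16/11

Starting state is C, so the expected hitting time is h_C = 16/11.

Answer: 16/11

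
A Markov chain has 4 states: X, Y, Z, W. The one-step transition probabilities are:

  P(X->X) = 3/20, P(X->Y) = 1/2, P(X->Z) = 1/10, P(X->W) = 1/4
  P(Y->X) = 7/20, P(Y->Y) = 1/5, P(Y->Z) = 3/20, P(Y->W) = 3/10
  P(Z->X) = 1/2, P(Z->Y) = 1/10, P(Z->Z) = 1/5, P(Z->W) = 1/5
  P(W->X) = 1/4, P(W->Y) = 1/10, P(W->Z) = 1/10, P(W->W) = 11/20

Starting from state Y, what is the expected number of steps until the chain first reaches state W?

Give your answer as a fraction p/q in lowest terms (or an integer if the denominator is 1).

Answer: 270/73

Derivation:
Let h_i = expected steps to first reach W from state i.
Boundary: h_W = 0.
First-step equations for the other states:
  h_X = 1 + 3/20*h_X + 1/2*h_Y + 1/10*h_Z + 1/4*h_W
  h_Y = 1 + 7/20*h_X + 1/5*h_Y + 3/20*h_Z + 3/10*h_W
  h_Z = 1 + 1/2*h_X + 1/10*h_Y + 1/5*h_Z + 1/5*h_W

Substituting h_W = 0 and rearranging gives the linear system (I - Q) h = 1:
  [17/20, -1/2, -1/10] . (h_X, h_Y, h_Z) = 1
  [-7/20, 4/5, -3/20] . (h_X, h_Y, h_Z) = 1
  [-1/2, -1/10, 4/5] . (h_X, h_Y, h_Z) = 1

Solving yields:
  h_X = 280/73
  h_Y = 270/73
  h_Z = 300/73

Starting state is Y, so the expected hitting time is h_Y = 270/73.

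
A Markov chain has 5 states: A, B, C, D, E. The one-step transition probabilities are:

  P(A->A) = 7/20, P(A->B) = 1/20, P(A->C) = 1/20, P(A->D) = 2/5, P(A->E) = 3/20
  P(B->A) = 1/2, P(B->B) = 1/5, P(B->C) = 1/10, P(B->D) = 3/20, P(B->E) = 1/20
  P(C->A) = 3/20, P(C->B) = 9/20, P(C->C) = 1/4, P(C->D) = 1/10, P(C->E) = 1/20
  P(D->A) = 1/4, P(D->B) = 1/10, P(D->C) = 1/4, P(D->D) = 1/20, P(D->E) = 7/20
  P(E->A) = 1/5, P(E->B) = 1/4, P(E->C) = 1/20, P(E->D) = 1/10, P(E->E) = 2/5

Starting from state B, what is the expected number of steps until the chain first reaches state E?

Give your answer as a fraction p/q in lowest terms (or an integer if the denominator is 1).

Answer: 11315/1671

Derivation:
Let h_i = expected steps to first reach E from state i.
Boundary: h_E = 0.
First-step equations for the other states:
  h_A = 1 + 7/20*h_A + 1/20*h_B + 1/20*h_C + 2/5*h_D + 3/20*h_E
  h_B = 1 + 1/2*h_A + 1/5*h_B + 1/10*h_C + 3/20*h_D + 1/20*h_E
  h_C = 1 + 3/20*h_A + 9/20*h_B + 1/4*h_C + 1/10*h_D + 1/20*h_E
  h_D = 1 + 1/4*h_A + 1/10*h_B + 1/4*h_C + 1/20*h_D + 7/20*h_E

Substituting h_E = 0 and rearranging gives the linear system (I - Q) h = 1:
  [13/20, -1/20, -1/20, -2/5] . (h_A, h_B, h_C, h_D) = 1
  [-1/2, 4/5, -1/10, -3/20] . (h_A, h_B, h_C, h_D) = 1
  [-3/20, -9/20, 3/4, -1/10] . (h_A, h_B, h_C, h_D) = 1
  [-1/4, -1/10, -1/4, 19/20] . (h_A, h_B, h_C, h_D) = 1

Solving yields:
  h_A = 6485/1114
  h_B = 11315/1671
  h_C = 24245/3342
  h_D = 2900/557

Starting state is B, so the expected hitting time is h_B = 11315/1671.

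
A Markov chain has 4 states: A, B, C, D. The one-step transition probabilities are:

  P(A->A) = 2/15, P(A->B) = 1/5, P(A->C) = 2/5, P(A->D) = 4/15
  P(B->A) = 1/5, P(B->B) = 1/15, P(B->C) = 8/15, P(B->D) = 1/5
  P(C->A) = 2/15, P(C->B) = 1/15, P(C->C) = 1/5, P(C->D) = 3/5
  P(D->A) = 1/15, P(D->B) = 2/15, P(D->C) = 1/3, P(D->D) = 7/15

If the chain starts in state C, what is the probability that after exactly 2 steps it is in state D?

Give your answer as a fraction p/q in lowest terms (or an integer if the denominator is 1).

Answer: 101/225

Derivation:
Computing P^2 by repeated multiplication:
P^1 =
  A: [2/15, 1/5, 2/5, 4/15]
  B: [1/5, 1/15, 8/15, 1/5]
  C: [2/15, 1/15, 1/5, 3/5]
  D: [1/15, 2/15, 1/3, 7/15]
P^2 =
  A: [29/225, 23/225, 74/225, 11/25]
  B: [28/225, 8/75, 13/45, 12/25]
  C: [22/225, 28/225, 74/225, 101/225]
  D: [1/9, 8/75, 8/25, 104/225]

(P^2)[C -> D] = 101/225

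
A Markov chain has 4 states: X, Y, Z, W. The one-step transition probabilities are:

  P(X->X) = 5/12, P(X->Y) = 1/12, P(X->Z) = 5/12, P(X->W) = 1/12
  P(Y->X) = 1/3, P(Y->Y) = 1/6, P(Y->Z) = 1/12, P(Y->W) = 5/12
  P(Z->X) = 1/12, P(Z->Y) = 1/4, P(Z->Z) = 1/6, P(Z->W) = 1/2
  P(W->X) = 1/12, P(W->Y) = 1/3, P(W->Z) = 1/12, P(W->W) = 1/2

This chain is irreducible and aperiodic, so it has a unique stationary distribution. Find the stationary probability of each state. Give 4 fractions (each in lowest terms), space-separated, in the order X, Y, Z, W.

The stationary distribution satisfies pi = pi * P, i.e.:
  pi_X = 5/12*pi_X + 1/3*pi_Y + 1/12*pi_Z + 1/12*pi_W
  pi_Y = 1/12*pi_X + 1/6*pi_Y + 1/4*pi_Z + 1/3*pi_W
  pi_Z = 5/12*pi_X + 1/12*pi_Y + 1/6*pi_Z + 1/12*pi_W
  pi_W = 1/12*pi_X + 5/12*pi_Y + 1/2*pi_Z + 1/2*pi_W
with normalization: pi_X + pi_Y + pi_Z + pi_W = 1.

Using the first 3 balance equations plus normalization, the linear system A*pi = b is:
  [-7/12, 1/3, 1/12, 1/12] . pi = 0
  [1/12, -5/6, 1/4, 1/3] . pi = 0
  [5/12, 1/12, -5/6, 1/12] . pi = 0
  [1, 1, 1, 1] . pi = 1

Solving yields:
  pi_X = 283/1343
  pi_Y = 307/1343
  pi_Z = 225/1343
  pi_W = 528/1343

Verification (pi * P):
  283/1343*5/12 + 307/1343*1/3 + 225/1343*1/12 + 528/1343*1/12 = 283/1343 = pi_X  (ok)
  283/1343*1/12 + 307/1343*1/6 + 225/1343*1/4 + 528/1343*1/3 = 307/1343 = pi_Y  (ok)
  283/1343*5/12 + 307/1343*1/12 + 225/1343*1/6 + 528/1343*1/12 = 225/1343 = pi_Z  (ok)
  283/1343*1/12 + 307/1343*5/12 + 225/1343*1/2 + 528/1343*1/2 = 528/1343 = pi_W  (ok)

Answer: 283/1343 307/1343 225/1343 528/1343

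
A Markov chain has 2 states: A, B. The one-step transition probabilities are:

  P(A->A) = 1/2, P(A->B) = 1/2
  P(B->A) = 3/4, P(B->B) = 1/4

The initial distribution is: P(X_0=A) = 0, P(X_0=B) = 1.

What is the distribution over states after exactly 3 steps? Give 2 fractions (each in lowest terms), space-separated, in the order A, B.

Answer: 39/64 25/64

Derivation:
Propagating the distribution step by step (d_{t+1} = d_t * P):
d_0 = (A=0, B=1)
  d_1[A] = 0*1/2 + 1*3/4 = 3/4
  d_1[B] = 0*1/2 + 1*1/4 = 1/4
d_1 = (A=3/4, B=1/4)
  d_2[A] = 3/4*1/2 + 1/4*3/4 = 9/16
  d_2[B] = 3/4*1/2 + 1/4*1/4 = 7/16
d_2 = (A=9/16, B=7/16)
  d_3[A] = 9/16*1/2 + 7/16*3/4 = 39/64
  d_3[B] = 9/16*1/2 + 7/16*1/4 = 25/64
d_3 = (A=39/64, B=25/64)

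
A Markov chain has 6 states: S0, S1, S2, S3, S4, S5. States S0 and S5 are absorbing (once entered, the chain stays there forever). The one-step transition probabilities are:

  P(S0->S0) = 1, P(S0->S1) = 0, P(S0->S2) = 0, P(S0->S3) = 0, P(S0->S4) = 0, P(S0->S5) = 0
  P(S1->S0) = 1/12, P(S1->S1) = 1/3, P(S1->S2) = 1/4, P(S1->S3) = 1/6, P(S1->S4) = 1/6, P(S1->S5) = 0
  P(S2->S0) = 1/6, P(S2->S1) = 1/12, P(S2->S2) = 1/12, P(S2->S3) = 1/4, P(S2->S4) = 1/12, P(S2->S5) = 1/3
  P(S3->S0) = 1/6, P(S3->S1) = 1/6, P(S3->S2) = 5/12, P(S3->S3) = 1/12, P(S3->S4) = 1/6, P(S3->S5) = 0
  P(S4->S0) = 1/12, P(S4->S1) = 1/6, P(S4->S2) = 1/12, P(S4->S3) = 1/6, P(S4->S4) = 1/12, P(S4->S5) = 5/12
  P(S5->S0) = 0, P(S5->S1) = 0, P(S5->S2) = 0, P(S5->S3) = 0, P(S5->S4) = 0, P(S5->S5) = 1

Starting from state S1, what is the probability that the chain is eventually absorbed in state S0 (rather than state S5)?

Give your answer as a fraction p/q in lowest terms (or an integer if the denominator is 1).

Answer: 3216/6829

Derivation:
Let a_i = P(absorbed in S0 | start in state i).
Boundary conditions: a_S0 = 1, a_S5 = 0.
For each transient state i, a_i = sum_j P(i->j) * a_j:
  a_S1 = 1/12*a_S0 + 1/3*a_S1 + 1/4*a_S2 + 1/6*a_S3 + 1/6*a_S4 + 0*a_S5
  a_S2 = 1/6*a_S0 + 1/12*a_S1 + 1/12*a_S2 + 1/4*a_S3 + 1/12*a_S4 + 1/3*a_S5
  a_S3 = 1/6*a_S0 + 1/6*a_S1 + 5/12*a_S2 + 1/12*a_S3 + 1/6*a_S4 + 0*a_S5
  a_S4 = 1/12*a_S0 + 1/6*a_S1 + 1/12*a_S2 + 1/6*a_S3 + 1/12*a_S4 + 5/12*a_S5

Substituting a_S0 = 1 and a_S5 = 0, rearrange to (I - Q) a = r where r[i] = P(i -> S0):
  [2/3, -1/4, -1/6, -1/6] . (a_S1, a_S2, a_S3, a_S4) = 1/12
  [-1/12, 11/12, -1/4, -1/12] . (a_S1, a_S2, a_S3, a_S4) = 1/6
  [-1/6, -5/12, 11/12, -1/6] . (a_S1, a_S2, a_S3, a_S4) = 1/6
  [-1/6, -1/12, -1/6, 11/12] . (a_S1, a_S2, a_S3, a_S4) = 1/12

Solving yields:
  a_S1 = 3216/6829
  a_S2 = 2651/6829
  a_S3 = 3407/6829
  a_S4 = 2066/6829

Starting state is S1, so the absorption probability is a_S1 = 3216/6829.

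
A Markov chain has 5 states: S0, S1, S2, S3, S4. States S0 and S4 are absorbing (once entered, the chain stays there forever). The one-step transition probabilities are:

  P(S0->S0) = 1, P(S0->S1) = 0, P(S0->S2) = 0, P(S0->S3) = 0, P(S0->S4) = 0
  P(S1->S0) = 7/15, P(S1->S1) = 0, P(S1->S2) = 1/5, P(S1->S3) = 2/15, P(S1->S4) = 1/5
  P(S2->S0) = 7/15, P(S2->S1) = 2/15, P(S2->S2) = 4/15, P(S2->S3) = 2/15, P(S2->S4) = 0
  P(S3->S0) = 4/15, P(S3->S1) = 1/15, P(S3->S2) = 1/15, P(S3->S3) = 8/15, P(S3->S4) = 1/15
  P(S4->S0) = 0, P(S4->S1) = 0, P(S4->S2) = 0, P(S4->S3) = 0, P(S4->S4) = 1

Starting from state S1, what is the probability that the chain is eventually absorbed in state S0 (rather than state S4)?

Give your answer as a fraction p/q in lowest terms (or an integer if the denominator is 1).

Let a_i = P(absorbed in S0 | start in state i).
Boundary conditions: a_S0 = 1, a_S4 = 0.
For each transient state i, a_i = sum_j P(i->j) * a_j:
  a_S1 = 7/15*a_S0 + 0*a_S1 + 1/5*a_S2 + 2/15*a_S3 + 1/5*a_S4
  a_S2 = 7/15*a_S0 + 2/15*a_S1 + 4/15*a_S2 + 2/15*a_S3 + 0*a_S4
  a_S3 = 4/15*a_S0 + 1/15*a_S1 + 1/15*a_S2 + 8/15*a_S3 + 1/15*a_S4

Substituting a_S0 = 1 and a_S4 = 0, rearrange to (I - Q) a = r where r[i] = P(i -> S0):
  [1, -1/5, -2/15] . (a_S1, a_S2, a_S3) = 7/15
  [-2/15, 11/15, -2/15] . (a_S1, a_S2, a_S3) = 7/15
  [-1/15, -1/15, 7/15] . (a_S1, a_S2, a_S3) = 4/15

Solving yields:
  a_S1 = 798/1051
  a_S2 = 969/1051
  a_S3 = 853/1051

Starting state is S1, so the absorption probability is a_S1 = 798/1051.

Answer: 798/1051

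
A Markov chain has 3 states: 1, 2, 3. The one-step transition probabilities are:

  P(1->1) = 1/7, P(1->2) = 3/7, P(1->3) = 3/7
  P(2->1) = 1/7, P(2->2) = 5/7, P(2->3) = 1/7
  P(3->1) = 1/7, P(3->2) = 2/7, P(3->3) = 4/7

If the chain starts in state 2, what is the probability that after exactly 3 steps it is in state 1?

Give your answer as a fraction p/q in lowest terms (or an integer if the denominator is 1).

Computing P^3 by repeated multiplication:
P^1 =
  1: [1/7, 3/7, 3/7]
  2: [1/7, 5/7, 1/7]
  3: [1/7, 2/7, 4/7]
P^2 =
  1: [1/7, 24/49, 18/49]
  2: [1/7, 30/49, 12/49]
  3: [1/7, 3/7, 3/7]
P^3 =
  1: [1/7, 177/343, 117/343]
  2: [1/7, 195/343, 99/343]
  3: [1/7, 24/49, 18/49]

(P^3)[2 -> 1] = 1/7

Answer: 1/7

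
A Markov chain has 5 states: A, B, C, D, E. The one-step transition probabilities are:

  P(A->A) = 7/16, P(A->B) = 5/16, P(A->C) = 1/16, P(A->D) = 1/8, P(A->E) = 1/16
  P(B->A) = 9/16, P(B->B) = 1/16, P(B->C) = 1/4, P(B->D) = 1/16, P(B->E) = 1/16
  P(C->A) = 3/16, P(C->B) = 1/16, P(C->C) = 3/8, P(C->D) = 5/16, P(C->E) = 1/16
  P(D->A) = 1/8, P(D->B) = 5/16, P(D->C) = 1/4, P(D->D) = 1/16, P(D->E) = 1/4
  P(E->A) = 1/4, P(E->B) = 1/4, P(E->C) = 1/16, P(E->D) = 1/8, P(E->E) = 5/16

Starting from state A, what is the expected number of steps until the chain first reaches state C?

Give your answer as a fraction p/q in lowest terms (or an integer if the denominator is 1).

Let h_i = expected steps to first reach C from state i.
Boundary: h_C = 0.
First-step equations for the other states:
  h_A = 1 + 7/16*h_A + 5/16*h_B + 1/16*h_C + 1/8*h_D + 1/16*h_E
  h_B = 1 + 9/16*h_A + 1/16*h_B + 1/4*h_C + 1/16*h_D + 1/16*h_E
  h_D = 1 + 1/8*h_A + 5/16*h_B + 1/4*h_C + 1/16*h_D + 1/4*h_E
  h_E = 1 + 1/4*h_A + 1/4*h_B + 1/16*h_C + 1/8*h_D + 5/16*h_E

Substituting h_C = 0 and rearranging gives the linear system (I - Q) h = 1:
  [9/16, -5/16, -1/8, -1/16] . (h_A, h_B, h_D, h_E) = 1
  [-9/16, 15/16, -1/16, -1/16] . (h_A, h_B, h_D, h_E) = 1
  [-1/8, -5/16, 15/16, -1/4] . (h_A, h_B, h_D, h_E) = 1
  [-1/4, -1/4, -1/8, 11/16] . (h_A, h_B, h_D, h_E) = 1

Solving yields:
  h_A = 21744/2777
  h_B = 18672/2777
  h_D = 17952/2777
  h_E = 22000/2777

Starting state is A, so the expected hitting time is h_A = 21744/2777.

Answer: 21744/2777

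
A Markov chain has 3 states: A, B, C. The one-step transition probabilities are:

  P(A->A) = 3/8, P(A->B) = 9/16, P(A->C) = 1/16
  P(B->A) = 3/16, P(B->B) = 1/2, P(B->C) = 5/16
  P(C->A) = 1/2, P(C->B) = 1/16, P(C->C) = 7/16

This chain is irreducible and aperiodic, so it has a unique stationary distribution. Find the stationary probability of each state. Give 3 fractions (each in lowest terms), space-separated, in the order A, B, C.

Answer: 67/202 41/101 53/202

Derivation:
The stationary distribution satisfies pi = pi * P, i.e.:
  pi_A = 3/8*pi_A + 3/16*pi_B + 1/2*pi_C
  pi_B = 9/16*pi_A + 1/2*pi_B + 1/16*pi_C
  pi_C = 1/16*pi_A + 5/16*pi_B + 7/16*pi_C
with normalization: pi_A + pi_B + pi_C = 1.

Using the first 2 balance equations plus normalization, the linear system A*pi = b is:
  [-5/8, 3/16, 1/2] . pi = 0
  [9/16, -1/2, 1/16] . pi = 0
  [1, 1, 1] . pi = 1

Solving yields:
  pi_A = 67/202
  pi_B = 41/101
  pi_C = 53/202

Verification (pi * P):
  67/202*3/8 + 41/101*3/16 + 53/202*1/2 = 67/202 = pi_A  (ok)
  67/202*9/16 + 41/101*1/2 + 53/202*1/16 = 41/101 = pi_B  (ok)
  67/202*1/16 + 41/101*5/16 + 53/202*7/16 = 53/202 = pi_C  (ok)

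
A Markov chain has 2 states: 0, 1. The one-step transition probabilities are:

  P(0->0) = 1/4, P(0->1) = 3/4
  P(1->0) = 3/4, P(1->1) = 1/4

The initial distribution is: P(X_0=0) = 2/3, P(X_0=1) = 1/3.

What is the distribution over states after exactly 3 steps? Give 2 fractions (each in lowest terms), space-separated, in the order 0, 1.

Answer: 23/48 25/48

Derivation:
Propagating the distribution step by step (d_{t+1} = d_t * P):
d_0 = (0=2/3, 1=1/3)
  d_1[0] = 2/3*1/4 + 1/3*3/4 = 5/12
  d_1[1] = 2/3*3/4 + 1/3*1/4 = 7/12
d_1 = (0=5/12, 1=7/12)
  d_2[0] = 5/12*1/4 + 7/12*3/4 = 13/24
  d_2[1] = 5/12*3/4 + 7/12*1/4 = 11/24
d_2 = (0=13/24, 1=11/24)
  d_3[0] = 13/24*1/4 + 11/24*3/4 = 23/48
  d_3[1] = 13/24*3/4 + 11/24*1/4 = 25/48
d_3 = (0=23/48, 1=25/48)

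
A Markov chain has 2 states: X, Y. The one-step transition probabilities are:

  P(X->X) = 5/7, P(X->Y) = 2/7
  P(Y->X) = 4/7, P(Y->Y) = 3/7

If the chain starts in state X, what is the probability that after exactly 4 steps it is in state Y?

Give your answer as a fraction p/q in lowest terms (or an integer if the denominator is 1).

Computing P^4 by repeated multiplication:
P^1 =
  X: [5/7, 2/7]
  Y: [4/7, 3/7]
P^2 =
  X: [33/49, 16/49]
  Y: [32/49, 17/49]
P^3 =
  X: [229/343, 114/343]
  Y: [228/343, 115/343]
P^4 =
  X: [1601/2401, 800/2401]
  Y: [1600/2401, 801/2401]

(P^4)[X -> Y] = 800/2401

Answer: 800/2401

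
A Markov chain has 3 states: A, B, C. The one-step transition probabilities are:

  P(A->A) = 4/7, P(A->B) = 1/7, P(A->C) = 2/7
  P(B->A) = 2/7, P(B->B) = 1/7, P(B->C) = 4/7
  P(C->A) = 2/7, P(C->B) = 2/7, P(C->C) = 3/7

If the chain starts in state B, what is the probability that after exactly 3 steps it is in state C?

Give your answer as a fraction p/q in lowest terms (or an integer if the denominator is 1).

Answer: 20/49

Derivation:
Computing P^3 by repeated multiplication:
P^1 =
  A: [4/7, 1/7, 2/7]
  B: [2/7, 1/7, 4/7]
  C: [2/7, 2/7, 3/7]
P^2 =
  A: [22/49, 9/49, 18/49]
  B: [18/49, 11/49, 20/49]
  C: [18/49, 10/49, 3/7]
P^3 =
  A: [142/343, 67/343, 134/343]
  B: [134/343, 69/343, 20/49]
  C: [134/343, 10/49, 139/343]

(P^3)[B -> C] = 20/49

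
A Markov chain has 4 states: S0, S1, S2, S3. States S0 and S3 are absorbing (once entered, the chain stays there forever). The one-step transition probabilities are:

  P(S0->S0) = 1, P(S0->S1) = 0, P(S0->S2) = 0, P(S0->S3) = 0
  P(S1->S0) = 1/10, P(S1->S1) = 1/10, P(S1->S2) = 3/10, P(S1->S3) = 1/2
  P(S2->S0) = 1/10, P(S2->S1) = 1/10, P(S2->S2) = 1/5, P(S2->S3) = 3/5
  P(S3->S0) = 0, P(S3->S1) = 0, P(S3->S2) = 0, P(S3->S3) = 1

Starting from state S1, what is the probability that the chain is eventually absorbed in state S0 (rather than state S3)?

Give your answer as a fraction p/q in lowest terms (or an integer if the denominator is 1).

Let a_i = P(absorbed in S0 | start in state i).
Boundary conditions: a_S0 = 1, a_S3 = 0.
For each transient state i, a_i = sum_j P(i->j) * a_j:
  a_S1 = 1/10*a_S0 + 1/10*a_S1 + 3/10*a_S2 + 1/2*a_S3
  a_S2 = 1/10*a_S0 + 1/10*a_S1 + 1/5*a_S2 + 3/5*a_S3

Substituting a_S0 = 1 and a_S3 = 0, rearrange to (I - Q) a = r where r[i] = P(i -> S0):
  [9/10, -3/10] . (a_S1, a_S2) = 1/10
  [-1/10, 4/5] . (a_S1, a_S2) = 1/10

Solving yields:
  a_S1 = 11/69
  a_S2 = 10/69

Starting state is S1, so the absorption probability is a_S1 = 11/69.

Answer: 11/69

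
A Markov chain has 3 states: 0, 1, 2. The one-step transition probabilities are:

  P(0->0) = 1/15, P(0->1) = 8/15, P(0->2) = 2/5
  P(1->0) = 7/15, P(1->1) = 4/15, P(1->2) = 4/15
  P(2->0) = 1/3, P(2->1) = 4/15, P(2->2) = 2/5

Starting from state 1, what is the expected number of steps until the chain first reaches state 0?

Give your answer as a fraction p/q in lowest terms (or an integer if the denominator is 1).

Let h_i = expected steps to first reach 0 from state i.
Boundary: h_0 = 0.
First-step equations for the other states:
  h_1 = 1 + 7/15*h_0 + 4/15*h_1 + 4/15*h_2
  h_2 = 1 + 1/3*h_0 + 4/15*h_1 + 2/5*h_2

Substituting h_0 = 0 and rearranging gives the linear system (I - Q) h = 1:
  [11/15, -4/15] . (h_1, h_2) = 1
  [-4/15, 3/5] . (h_1, h_2) = 1

Solving yields:
  h_1 = 195/83
  h_2 = 225/83

Starting state is 1, so the expected hitting time is h_1 = 195/83.

Answer: 195/83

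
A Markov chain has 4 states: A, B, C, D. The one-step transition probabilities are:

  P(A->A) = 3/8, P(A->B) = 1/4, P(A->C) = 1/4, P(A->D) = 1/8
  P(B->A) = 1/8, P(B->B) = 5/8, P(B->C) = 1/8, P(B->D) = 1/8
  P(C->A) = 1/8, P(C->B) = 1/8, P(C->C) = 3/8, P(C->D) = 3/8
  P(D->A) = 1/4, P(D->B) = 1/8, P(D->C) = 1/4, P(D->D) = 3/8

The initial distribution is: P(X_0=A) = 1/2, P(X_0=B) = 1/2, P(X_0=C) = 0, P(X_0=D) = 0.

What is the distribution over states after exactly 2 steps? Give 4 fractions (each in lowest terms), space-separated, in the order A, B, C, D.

Propagating the distribution step by step (d_{t+1} = d_t * P):
d_0 = (A=1/2, B=1/2, C=0, D=0)
  d_1[A] = 1/2*3/8 + 1/2*1/8 + 0*1/8 + 0*1/4 = 1/4
  d_1[B] = 1/2*1/4 + 1/2*5/8 + 0*1/8 + 0*1/8 = 7/16
  d_1[C] = 1/2*1/4 + 1/2*1/8 + 0*3/8 + 0*1/4 = 3/16
  d_1[D] = 1/2*1/8 + 1/2*1/8 + 0*3/8 + 0*3/8 = 1/8
d_1 = (A=1/4, B=7/16, C=3/16, D=1/8)
  d_2[A] = 1/4*3/8 + 7/16*1/8 + 3/16*1/8 + 1/8*1/4 = 13/64
  d_2[B] = 1/4*1/4 + 7/16*5/8 + 3/16*1/8 + 1/8*1/8 = 3/8
  d_2[C] = 1/4*1/4 + 7/16*1/8 + 3/16*3/8 + 1/8*1/4 = 7/32
  d_2[D] = 1/4*1/8 + 7/16*1/8 + 3/16*3/8 + 1/8*3/8 = 13/64
d_2 = (A=13/64, B=3/8, C=7/32, D=13/64)

Answer: 13/64 3/8 7/32 13/64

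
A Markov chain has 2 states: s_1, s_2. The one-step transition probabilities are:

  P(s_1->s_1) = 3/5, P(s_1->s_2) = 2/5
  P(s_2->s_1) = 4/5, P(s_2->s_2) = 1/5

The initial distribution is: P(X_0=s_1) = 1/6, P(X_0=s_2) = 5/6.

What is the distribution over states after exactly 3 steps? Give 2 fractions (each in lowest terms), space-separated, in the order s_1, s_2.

Propagating the distribution step by step (d_{t+1} = d_t * P):
d_0 = (s_1=1/6, s_2=5/6)
  d_1[s_1] = 1/6*3/5 + 5/6*4/5 = 23/30
  d_1[s_2] = 1/6*2/5 + 5/6*1/5 = 7/30
d_1 = (s_1=23/30, s_2=7/30)
  d_2[s_1] = 23/30*3/5 + 7/30*4/5 = 97/150
  d_2[s_2] = 23/30*2/5 + 7/30*1/5 = 53/150
d_2 = (s_1=97/150, s_2=53/150)
  d_3[s_1] = 97/150*3/5 + 53/150*4/5 = 503/750
  d_3[s_2] = 97/150*2/5 + 53/150*1/5 = 247/750
d_3 = (s_1=503/750, s_2=247/750)

Answer: 503/750 247/750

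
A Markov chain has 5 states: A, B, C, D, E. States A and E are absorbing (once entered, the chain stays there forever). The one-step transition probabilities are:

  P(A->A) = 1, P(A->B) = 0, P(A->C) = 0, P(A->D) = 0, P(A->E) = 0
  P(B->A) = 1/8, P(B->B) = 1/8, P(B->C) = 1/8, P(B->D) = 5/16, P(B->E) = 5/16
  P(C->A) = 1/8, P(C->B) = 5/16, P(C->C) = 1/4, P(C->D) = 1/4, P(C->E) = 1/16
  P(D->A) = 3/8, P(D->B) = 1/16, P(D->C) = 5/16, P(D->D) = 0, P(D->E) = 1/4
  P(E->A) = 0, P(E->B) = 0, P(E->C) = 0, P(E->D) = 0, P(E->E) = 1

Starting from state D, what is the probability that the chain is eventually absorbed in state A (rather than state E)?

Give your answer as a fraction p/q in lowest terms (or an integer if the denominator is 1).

Answer: 1166/2055

Derivation:
Let a_i = P(absorbed in A | start in state i).
Boundary conditions: a_A = 1, a_E = 0.
For each transient state i, a_i = sum_j P(i->j) * a_j:
  a_B = 1/8*a_A + 1/8*a_B + 1/8*a_C + 5/16*a_D + 5/16*a_E
  a_C = 1/8*a_A + 5/16*a_B + 1/4*a_C + 1/4*a_D + 1/16*a_E
  a_D = 3/8*a_A + 1/16*a_B + 5/16*a_C + 0*a_D + 1/4*a_E

Substituting a_A = 1 and a_E = 0, rearrange to (I - Q) a = r where r[i] = P(i -> A):
  [7/8, -1/8, -5/16] . (a_B, a_C, a_D) = 1/8
  [-5/16, 3/4, -1/4] . (a_B, a_C, a_D) = 1/8
  [-1/16, -5/16, 1] . (a_B, a_C, a_D) = 3/8

Solving yields:
  a_B = 866/2055
  a_C = 364/685
  a_D = 1166/2055

Starting state is D, so the absorption probability is a_D = 1166/2055.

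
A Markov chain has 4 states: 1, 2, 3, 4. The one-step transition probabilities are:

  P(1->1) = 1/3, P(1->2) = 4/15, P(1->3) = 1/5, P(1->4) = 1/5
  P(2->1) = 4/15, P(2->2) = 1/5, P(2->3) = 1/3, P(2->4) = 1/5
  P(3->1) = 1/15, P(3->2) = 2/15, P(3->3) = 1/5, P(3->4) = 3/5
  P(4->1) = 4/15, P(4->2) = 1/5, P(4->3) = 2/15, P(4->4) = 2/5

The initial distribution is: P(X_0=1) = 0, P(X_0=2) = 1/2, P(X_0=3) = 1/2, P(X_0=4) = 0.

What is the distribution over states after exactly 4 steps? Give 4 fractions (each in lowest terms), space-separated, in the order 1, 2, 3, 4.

Answer: 24587/101250 20537/101250 10288/50625 79/225

Derivation:
Propagating the distribution step by step (d_{t+1} = d_t * P):
d_0 = (1=0, 2=1/2, 3=1/2, 4=0)
  d_1[1] = 0*1/3 + 1/2*4/15 + 1/2*1/15 + 0*4/15 = 1/6
  d_1[2] = 0*4/15 + 1/2*1/5 + 1/2*2/15 + 0*1/5 = 1/6
  d_1[3] = 0*1/5 + 1/2*1/3 + 1/2*1/5 + 0*2/15 = 4/15
  d_1[4] = 0*1/5 + 1/2*1/5 + 1/2*3/5 + 0*2/5 = 2/5
d_1 = (1=1/6, 2=1/6, 3=4/15, 4=2/5)
  d_2[1] = 1/6*1/3 + 1/6*4/15 + 4/15*1/15 + 2/5*4/15 = 101/450
  d_2[2] = 1/6*4/15 + 1/6*1/5 + 4/15*2/15 + 2/5*1/5 = 29/150
  d_2[3] = 1/6*1/5 + 1/6*1/3 + 4/15*1/5 + 2/5*2/15 = 44/225
  d_2[4] = 1/6*1/5 + 1/6*1/5 + 4/15*3/5 + 2/5*2/5 = 29/75
d_2 = (1=101/450, 2=29/150, 3=44/225, 4=29/75)
  d_3[1] = 101/450*1/3 + 29/150*4/15 + 44/225*1/15 + 29/75*4/15 = 1637/6750
  d_3[2] = 101/450*4/15 + 29/150*1/5 + 44/225*2/15 + 29/75*1/5 = 1363/6750
  d_3[3] = 101/450*1/5 + 29/150*1/3 + 44/225*1/5 + 29/75*2/15 = 1/5
  d_3[4] = 101/450*1/5 + 29/150*1/5 + 44/225*3/5 + 29/75*2/5 = 16/45
d_3 = (1=1637/6750, 2=1363/6750, 3=1/5, 4=16/45)
  d_4[1] = 1637/6750*1/3 + 1363/6750*4/15 + 1/5*1/15 + 16/45*4/15 = 24587/101250
  d_4[2] = 1637/6750*4/15 + 1363/6750*1/5 + 1/5*2/15 + 16/45*1/5 = 20537/101250
  d_4[3] = 1637/6750*1/5 + 1363/6750*1/3 + 1/5*1/5 + 16/45*2/15 = 10288/50625
  d_4[4] = 1637/6750*1/5 + 1363/6750*1/5 + 1/5*3/5 + 16/45*2/5 = 79/225
d_4 = (1=24587/101250, 2=20537/101250, 3=10288/50625, 4=79/225)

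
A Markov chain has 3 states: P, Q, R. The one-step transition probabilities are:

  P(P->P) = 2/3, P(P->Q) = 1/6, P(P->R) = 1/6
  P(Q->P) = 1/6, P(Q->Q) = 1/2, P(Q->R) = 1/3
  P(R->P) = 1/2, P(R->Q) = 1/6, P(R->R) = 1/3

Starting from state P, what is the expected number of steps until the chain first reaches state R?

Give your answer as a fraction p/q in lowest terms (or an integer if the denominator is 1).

Answer: 24/5

Derivation:
Let h_i = expected steps to first reach R from state i.
Boundary: h_R = 0.
First-step equations for the other states:
  h_P = 1 + 2/3*h_P + 1/6*h_Q + 1/6*h_R
  h_Q = 1 + 1/6*h_P + 1/2*h_Q + 1/3*h_R

Substituting h_R = 0 and rearranging gives the linear system (I - Q) h = 1:
  [1/3, -1/6] . (h_P, h_Q) = 1
  [-1/6, 1/2] . (h_P, h_Q) = 1

Solving yields:
  h_P = 24/5
  h_Q = 18/5

Starting state is P, so the expected hitting time is h_P = 24/5.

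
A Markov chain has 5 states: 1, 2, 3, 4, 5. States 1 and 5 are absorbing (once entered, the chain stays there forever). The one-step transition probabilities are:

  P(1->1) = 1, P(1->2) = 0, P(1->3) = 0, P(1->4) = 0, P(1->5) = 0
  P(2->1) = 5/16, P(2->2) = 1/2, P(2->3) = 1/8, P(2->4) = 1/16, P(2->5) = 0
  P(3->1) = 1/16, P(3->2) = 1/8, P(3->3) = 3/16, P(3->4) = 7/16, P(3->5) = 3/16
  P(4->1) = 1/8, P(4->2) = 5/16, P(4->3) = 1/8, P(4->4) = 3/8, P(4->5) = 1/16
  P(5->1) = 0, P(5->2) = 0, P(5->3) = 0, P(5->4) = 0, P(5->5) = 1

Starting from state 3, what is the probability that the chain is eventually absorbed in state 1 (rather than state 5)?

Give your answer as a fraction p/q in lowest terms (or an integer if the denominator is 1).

Let a_i = P(absorbed in 1 | start in state i).
Boundary conditions: a_1 = 1, a_5 = 0.
For each transient state i, a_i = sum_j P(i->j) * a_j:
  a_2 = 5/16*a_1 + 1/2*a_2 + 1/8*a_3 + 1/16*a_4 + 0*a_5
  a_3 = 1/16*a_1 + 1/8*a_2 + 3/16*a_3 + 7/16*a_4 + 3/16*a_5
  a_4 = 1/8*a_1 + 5/16*a_2 + 1/8*a_3 + 3/8*a_4 + 1/16*a_5

Substituting a_1 = 1 and a_5 = 0, rearrange to (I - Q) a = r where r[i] = P(i -> 1):
  [1/2, -1/8, -1/16] . (a_2, a_3, a_4) = 5/16
  [-1/8, 13/16, -7/16] . (a_2, a_3, a_4) = 1/16
  [-5/16, -1/8, 5/8] . (a_2, a_3, a_4) = 1/8

Solving yields:
  a_2 = 656/749
  a_3 = 466/749
  a_4 = 571/749

Starting state is 3, so the absorption probability is a_3 = 466/749.

Answer: 466/749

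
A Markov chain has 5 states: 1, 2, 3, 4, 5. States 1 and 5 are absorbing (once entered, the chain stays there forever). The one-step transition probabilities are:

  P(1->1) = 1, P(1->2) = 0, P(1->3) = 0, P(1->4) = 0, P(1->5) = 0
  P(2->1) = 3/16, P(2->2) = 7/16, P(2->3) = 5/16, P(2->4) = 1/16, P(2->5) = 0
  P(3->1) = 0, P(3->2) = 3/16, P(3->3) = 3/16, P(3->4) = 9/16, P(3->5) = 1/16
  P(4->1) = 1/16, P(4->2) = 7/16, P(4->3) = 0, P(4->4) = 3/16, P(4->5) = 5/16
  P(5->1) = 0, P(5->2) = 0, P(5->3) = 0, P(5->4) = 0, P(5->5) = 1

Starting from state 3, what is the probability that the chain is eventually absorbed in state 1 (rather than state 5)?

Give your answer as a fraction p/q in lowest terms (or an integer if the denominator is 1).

Let a_i = P(absorbed in 1 | start in state i).
Boundary conditions: a_1 = 1, a_5 = 0.
For each transient state i, a_i = sum_j P(i->j) * a_j:
  a_2 = 3/16*a_1 + 7/16*a_2 + 5/16*a_3 + 1/16*a_4 + 0*a_5
  a_3 = 0*a_1 + 3/16*a_2 + 3/16*a_3 + 9/16*a_4 + 1/16*a_5
  a_4 = 1/16*a_1 + 7/16*a_2 + 0*a_3 + 3/16*a_4 + 5/16*a_5

Substituting a_1 = 1 and a_5 = 0, rearrange to (I - Q) a = r where r[i] = P(i -> 1):
  [9/16, -5/16, -1/16] . (a_2, a_3, a_4) = 3/16
  [-3/16, 13/16, -9/16] . (a_2, a_3, a_4) = 0
  [-7/16, 0, 13/16] . (a_2, a_3, a_4) = 1/16

Solving yields:
  a_2 = 113/184
  a_3 = 39/92
  a_4 = 75/184

Starting state is 3, so the absorption probability is a_3 = 39/92.

Answer: 39/92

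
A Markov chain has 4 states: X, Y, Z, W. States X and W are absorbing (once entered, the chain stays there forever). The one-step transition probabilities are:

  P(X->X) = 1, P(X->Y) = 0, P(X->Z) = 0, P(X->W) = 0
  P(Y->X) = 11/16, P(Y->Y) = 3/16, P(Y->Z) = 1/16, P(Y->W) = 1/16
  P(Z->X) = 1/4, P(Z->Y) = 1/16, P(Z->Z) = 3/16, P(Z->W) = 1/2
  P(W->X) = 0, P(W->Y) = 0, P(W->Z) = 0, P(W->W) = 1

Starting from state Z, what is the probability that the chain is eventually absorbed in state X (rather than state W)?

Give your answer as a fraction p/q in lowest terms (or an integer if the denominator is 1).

Let a_i = P(absorbed in X | start in state i).
Boundary conditions: a_X = 1, a_W = 0.
For each transient state i, a_i = sum_j P(i->j) * a_j:
  a_Y = 11/16*a_X + 3/16*a_Y + 1/16*a_Z + 1/16*a_W
  a_Z = 1/4*a_X + 1/16*a_Y + 3/16*a_Z + 1/2*a_W

Substituting a_X = 1 and a_W = 0, rearrange to (I - Q) a = r where r[i] = P(i -> X):
  [13/16, -1/16] . (a_Y, a_Z) = 11/16
  [-1/16, 13/16] . (a_Y, a_Z) = 1/4

Solving yields:
  a_Y = 7/8
  a_Z = 3/8

Starting state is Z, so the absorption probability is a_Z = 3/8.

Answer: 3/8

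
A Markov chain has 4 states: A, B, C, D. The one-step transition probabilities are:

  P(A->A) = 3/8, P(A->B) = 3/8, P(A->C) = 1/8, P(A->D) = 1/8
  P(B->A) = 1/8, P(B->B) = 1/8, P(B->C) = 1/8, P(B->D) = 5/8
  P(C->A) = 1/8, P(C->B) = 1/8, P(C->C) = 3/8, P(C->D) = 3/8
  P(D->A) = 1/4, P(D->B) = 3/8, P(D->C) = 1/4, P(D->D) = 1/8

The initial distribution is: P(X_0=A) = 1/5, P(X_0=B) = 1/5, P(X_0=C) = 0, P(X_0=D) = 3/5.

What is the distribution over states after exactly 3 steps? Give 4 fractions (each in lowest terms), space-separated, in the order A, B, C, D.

Propagating the distribution step by step (d_{t+1} = d_t * P):
d_0 = (A=1/5, B=1/5, C=0, D=3/5)
  d_1[A] = 1/5*3/8 + 1/5*1/8 + 0*1/8 + 3/5*1/4 = 1/4
  d_1[B] = 1/5*3/8 + 1/5*1/8 + 0*1/8 + 3/5*3/8 = 13/40
  d_1[C] = 1/5*1/8 + 1/5*1/8 + 0*3/8 + 3/5*1/4 = 1/5
  d_1[D] = 1/5*1/8 + 1/5*5/8 + 0*3/8 + 3/5*1/8 = 9/40
d_1 = (A=1/4, B=13/40, C=1/5, D=9/40)
  d_2[A] = 1/4*3/8 + 13/40*1/8 + 1/5*1/8 + 9/40*1/4 = 69/320
  d_2[B] = 1/4*3/8 + 13/40*1/8 + 1/5*1/8 + 9/40*3/8 = 39/160
  d_2[C] = 1/4*1/8 + 13/40*1/8 + 1/5*3/8 + 9/40*1/4 = 13/64
  d_2[D] = 1/4*1/8 + 13/40*5/8 + 1/5*3/8 + 9/40*1/8 = 27/80
d_2 = (A=69/320, B=39/160, C=13/64, D=27/80)
  d_3[A] = 69/320*3/8 + 39/160*1/8 + 13/64*1/8 + 27/80*1/4 = 283/1280
  d_3[B] = 69/320*3/8 + 39/160*1/8 + 13/64*1/8 + 27/80*3/8 = 337/1280
  d_3[C] = 69/320*1/8 + 39/160*1/8 + 13/64*3/8 + 27/80*1/4 = 279/1280
  d_3[D] = 69/320*1/8 + 39/160*5/8 + 13/64*3/8 + 27/80*1/8 = 381/1280
d_3 = (A=283/1280, B=337/1280, C=279/1280, D=381/1280)

Answer: 283/1280 337/1280 279/1280 381/1280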